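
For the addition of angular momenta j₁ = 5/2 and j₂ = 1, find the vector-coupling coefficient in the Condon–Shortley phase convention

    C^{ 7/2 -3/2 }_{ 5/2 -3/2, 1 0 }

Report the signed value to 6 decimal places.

+√(10/21) = +0.690066

√[8·0!5!2!/8! · 1!4!1!1!2!5!] = √(1920/7)
  +(−1)^0/∏(0,0,4,1,1,1)! = 1/24  (running 1/24)
⟨..|..⟩ = √(1920/7)·(1/24) = +0.690066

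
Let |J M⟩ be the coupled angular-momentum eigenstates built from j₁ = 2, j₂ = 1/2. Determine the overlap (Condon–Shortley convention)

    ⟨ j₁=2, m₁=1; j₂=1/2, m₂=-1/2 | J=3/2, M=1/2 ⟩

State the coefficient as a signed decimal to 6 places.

+0.774597

√[4·1!3!0!/5! · 3!1!0!1!2!1!] = √(12/5)
  +(−1)^0/∏(0,1,1,0,2,0)! = 1/2  (running 1/2)
⟨..|..⟩ = √(12/5)·(1/2) = +0.774597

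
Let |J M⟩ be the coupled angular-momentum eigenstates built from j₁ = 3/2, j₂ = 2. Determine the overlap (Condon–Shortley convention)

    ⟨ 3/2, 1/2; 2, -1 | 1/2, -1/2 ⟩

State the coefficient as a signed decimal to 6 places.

-0.547723  (= −√(3/10))

√[2·3!0!1!/5! · 2!1!1!3!0!1!] = √(6/5)
  +(−1)^1/∏(1,2,0,0,0,1)! = -1/2  (running -1/2)
⟨..|..⟩ = √(6/5)·(-1/2) = -0.547723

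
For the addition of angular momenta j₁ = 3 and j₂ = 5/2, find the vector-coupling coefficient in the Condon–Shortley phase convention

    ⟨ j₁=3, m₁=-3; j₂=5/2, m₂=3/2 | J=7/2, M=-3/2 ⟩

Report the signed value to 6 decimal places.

√[8·2!4!3!/10! · 0!6!4!1!2!5!] = √(18432/7)
  +(−1)^2/∏(2,0,4,2,0,1)! = 1/96  (running 1/96)
⟨..|..⟩ = √(18432/7)·(1/96) = +0.534522

+0.534522  (= +√(2/7))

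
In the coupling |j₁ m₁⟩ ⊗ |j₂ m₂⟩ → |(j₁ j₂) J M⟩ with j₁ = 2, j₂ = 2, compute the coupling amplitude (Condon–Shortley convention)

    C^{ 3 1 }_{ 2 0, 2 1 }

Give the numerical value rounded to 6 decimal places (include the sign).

−√(1/5) = -0.447214

√[7·1!3!3!/8! · 2!2!3!1!4!2!] = √(36/5)
  +(−1)^0/∏(0,1,2,3,1,0)! = 1/12  (running 1/12)
  +(−1)^1/∏(1,0,1,2,2,1)! = -1/4  (running -1/6)
⟨..|..⟩ = √(36/5)·(-1/6) = -0.447214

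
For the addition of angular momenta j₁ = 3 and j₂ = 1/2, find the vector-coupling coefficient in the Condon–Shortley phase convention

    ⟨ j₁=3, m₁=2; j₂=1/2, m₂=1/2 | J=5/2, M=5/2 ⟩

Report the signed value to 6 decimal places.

j₁+j₂−J=1  J+j₁−j₂=5  J−j₁+j₂=0  j₁+j₂+J+1=7
(j₁±m₁, j₂±m₂, J±M) = (5,1,1,0,5,0)
P² = 14400/7
sum k=1..1:
  [1] −1/120 = -1/120
S = -1/120
C² = P²·S² = 1/7 ; C = -0.377964

-0.377964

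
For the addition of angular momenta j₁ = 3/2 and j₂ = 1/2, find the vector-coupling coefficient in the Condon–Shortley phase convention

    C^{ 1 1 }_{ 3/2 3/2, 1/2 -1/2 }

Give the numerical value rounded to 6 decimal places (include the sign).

+√(3/4) ≈ +0.866025

triangle: 1!×2!×0!/4! = 2/24
(j±m)!: 3!×0!×0!×1!×2!×0! = 12
prefactor² = (2J+1)×Δ×N² = 3
  k=0: +1/(0!×1!×0!×0!×2!×0!) = 1/2
Σ = 1/2  ⇒  CG² = 3×1/2² = 3/4
CG = +√(3/4) = +0.866025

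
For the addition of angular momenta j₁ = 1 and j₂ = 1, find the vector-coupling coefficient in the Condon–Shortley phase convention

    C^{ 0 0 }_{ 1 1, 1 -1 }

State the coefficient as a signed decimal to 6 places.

triangle: 2!×0!×0!/3! = 2/6
(j±m)!: 2!×0!×0!×2!×0!×0! = 4
prefactor² = (2J+1)×Δ×N² = 4/3
  k=0: +1/(0!×2!×0!×0!×0!×0!) = 1/2
Σ = 1/2  ⇒  CG² = 4/3×1/2² = 1/3
CG = +√(1/3) = +0.577350

+√(1/3) = +0.577350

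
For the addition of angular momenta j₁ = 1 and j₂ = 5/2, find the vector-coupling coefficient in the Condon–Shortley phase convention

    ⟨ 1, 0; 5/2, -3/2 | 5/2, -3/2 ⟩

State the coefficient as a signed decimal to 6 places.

+0.507093

√[6·1!1!4!/7! · 1!1!1!4!1!4!] = √(576/35)
  +(−1)^0/∏(0,1,1,1,0,3)! = 1/6  (running 1/6)
  +(−1)^1/∏(1,0,0,0,1,4)! = -1/24  (running 1/8)
⟨..|..⟩ = √(576/35)·(1/8) = +0.507093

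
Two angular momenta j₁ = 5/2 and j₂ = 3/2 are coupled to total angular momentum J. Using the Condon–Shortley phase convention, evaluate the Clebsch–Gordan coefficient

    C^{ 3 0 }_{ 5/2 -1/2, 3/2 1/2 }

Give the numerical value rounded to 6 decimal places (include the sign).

−√(1/5) ≈ -0.447214

j₁+j₂−J=1  J+j₁−j₂=4  J−j₁+j₂=2  j₁+j₂+J+1=8
(j₁±m₁, j₂±m₂, J±M) = (2,3,2,1,3,3)
P² = 36/5
sum k=0..1:
  [0] +1/12 = 1/12
  [1] −1/4 = -1/4
S = -1/6
C² = P²·S² = 1/5 ; C = -0.447214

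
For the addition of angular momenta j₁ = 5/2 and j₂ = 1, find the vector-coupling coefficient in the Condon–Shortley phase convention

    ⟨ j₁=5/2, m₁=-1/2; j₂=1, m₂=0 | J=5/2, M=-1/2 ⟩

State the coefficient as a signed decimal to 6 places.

-0.169031

j₁+j₂−J=1  J+j₁−j₂=4  J−j₁+j₂=1  j₁+j₂+J+1=7
(j₁±m₁, j₂±m₂, J±M) = (2,3,1,1,2,3)
P² = 144/35
sum k=0..1:
  [0] +1/6 = 1/6
  [1] −1/4 = -1/4
S = -1/12
C² = P²·S² = 1/35 ; C = -0.169031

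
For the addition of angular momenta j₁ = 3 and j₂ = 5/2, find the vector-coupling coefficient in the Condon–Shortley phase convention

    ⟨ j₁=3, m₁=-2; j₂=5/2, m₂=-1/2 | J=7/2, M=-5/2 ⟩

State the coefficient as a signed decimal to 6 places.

−√(2/63) = -0.178174

√[8·2!4!3!/10! · 1!5!2!3!1!6!] = √(4608/7)
  +(−1)^1/∏(1,1,4,1,0,2)! = -1/48  (running -1/48)
  +(−1)^2/∏(2,0,3,0,1,3)! = 1/72  (running -1/144)
⟨..|..⟩ = √(4608/7)·(-1/144) = -0.178174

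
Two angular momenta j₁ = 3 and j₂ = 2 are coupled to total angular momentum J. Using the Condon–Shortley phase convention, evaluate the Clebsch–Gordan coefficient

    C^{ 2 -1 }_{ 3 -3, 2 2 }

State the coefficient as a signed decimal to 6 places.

−√(5/14) ≈ -0.597614

j₁+j₂−J=3  J+j₁−j₂=3  J−j₁+j₂=1  j₁+j₂+J+1=8
(j₁±m₁, j₂±m₂, J±M) = (0,6,4,0,1,3)
P² = 3240/7
sum k=3..3:
  [3] −1/36 = -1/36
S = -1/36
C² = P²·S² = 5/14 ; C = -0.597614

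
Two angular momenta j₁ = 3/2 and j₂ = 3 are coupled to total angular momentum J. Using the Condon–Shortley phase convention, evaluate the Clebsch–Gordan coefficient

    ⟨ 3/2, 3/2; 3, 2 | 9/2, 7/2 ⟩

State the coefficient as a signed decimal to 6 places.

+√(2/3) ≈ +0.816497

√[10·0!3!6!/10! · 3!0!5!1!8!1!] = √(345600)
  +(−1)^0/∏(0,0,0,5,3,1)! = 1/720  (running 1/720)
⟨..|..⟩ = √(345600)·(1/720) = +0.816497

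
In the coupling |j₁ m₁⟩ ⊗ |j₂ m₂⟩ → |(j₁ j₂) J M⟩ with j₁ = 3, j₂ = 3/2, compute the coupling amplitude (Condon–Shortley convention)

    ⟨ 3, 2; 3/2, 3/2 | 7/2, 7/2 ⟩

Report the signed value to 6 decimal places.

−√(1/3) ≈ -0.577350

√[8·1!5!2!/9! · 5!1!3!0!7!0!] = √(19200)
  +(−1)^1/∏(1,0,0,2,5,0)! = -1/240  (running -1/240)
⟨..|..⟩ = √(19200)·(-1/240) = -0.577350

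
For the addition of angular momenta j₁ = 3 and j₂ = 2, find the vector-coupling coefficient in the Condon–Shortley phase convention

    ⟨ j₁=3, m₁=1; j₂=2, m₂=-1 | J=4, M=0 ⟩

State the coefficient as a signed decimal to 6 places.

+√(5/14) = +0.597614

√[9·1!5!3!/10! · 4!2!1!3!4!4!] = √(10368/35)
  +(−1)^0/∏(0,1,2,1,3,2)! = 1/24  (running 1/24)
  +(−1)^1/∏(1,0,1,0,4,3)! = -1/144  (running 5/144)
⟨..|..⟩ = √(10368/35)·(5/144) = +0.597614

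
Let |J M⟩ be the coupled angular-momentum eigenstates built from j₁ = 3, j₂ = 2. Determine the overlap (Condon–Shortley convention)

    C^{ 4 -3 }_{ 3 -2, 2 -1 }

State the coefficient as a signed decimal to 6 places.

-0.223607

j₁+j₂−J=1  J+j₁−j₂=5  J−j₁+j₂=3  j₁+j₂+J+1=10
(j₁±m₁, j₂±m₂, J±M) = (1,5,1,3,1,7)
P² = 6480
sum k=0..1:
  [0] +1/240 = 1/240
  [1] −1/144 = -1/144
S = -1/360
C² = P²·S² = 1/20 ; C = -0.223607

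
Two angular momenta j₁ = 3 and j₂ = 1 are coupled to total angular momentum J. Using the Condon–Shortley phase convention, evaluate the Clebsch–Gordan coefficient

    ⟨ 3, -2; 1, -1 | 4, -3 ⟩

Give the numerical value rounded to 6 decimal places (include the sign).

+0.866025

j₁+j₂−J=0  J+j₁−j₂=6  J−j₁+j₂=2  j₁+j₂+J+1=9
(j₁±m₁, j₂±m₂, J±M) = (1,5,0,2,1,7)
P² = 43200
sum k=0..0:
  [0] +1/240 = 1/240
S = 1/240
C² = P²·S² = 3/4 ; C = +0.866025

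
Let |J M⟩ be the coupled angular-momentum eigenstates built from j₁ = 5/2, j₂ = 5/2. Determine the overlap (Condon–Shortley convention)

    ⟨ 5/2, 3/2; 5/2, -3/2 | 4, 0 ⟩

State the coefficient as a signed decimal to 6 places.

+√(9/28) ≈ +0.566947

√[9·1!4!4!/10! · 4!1!1!4!4!4!] = √(82944/175)
  +(−1)^0/∏(0,1,1,1,3,3)! = 1/36  (running 1/36)
  +(−1)^1/∏(1,0,0,0,4,4)! = -1/576  (running 5/192)
⟨..|..⟩ = √(82944/175)·(5/192) = +0.566947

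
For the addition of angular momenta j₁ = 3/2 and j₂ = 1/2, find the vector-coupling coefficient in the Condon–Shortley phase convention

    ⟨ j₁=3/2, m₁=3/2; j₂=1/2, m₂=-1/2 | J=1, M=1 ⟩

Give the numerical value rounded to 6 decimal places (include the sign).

+0.866025

j₁+j₂−J=1  J+j₁−j₂=2  J−j₁+j₂=0  j₁+j₂+J+1=4
(j₁±m₁, j₂±m₂, J±M) = (3,0,0,1,2,0)
P² = 3
sum k=0..0:
  [0] +1/2 = 1/2
S = 1/2
C² = P²·S² = 3/4 ; C = +0.866025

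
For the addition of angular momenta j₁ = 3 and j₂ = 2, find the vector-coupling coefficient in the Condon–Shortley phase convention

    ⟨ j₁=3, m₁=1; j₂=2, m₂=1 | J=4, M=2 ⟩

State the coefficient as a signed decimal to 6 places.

√[9·1!5!3!/10! · 4!2!3!1!6!2!] = √(5184/7)
  +(−1)^0/∏(0,1,2,3,3,0)! = 1/72  (running 1/72)
  +(−1)^1/∏(1,0,1,2,4,1)! = -1/48  (running -1/144)
⟨..|..⟩ = √(5184/7)·(-1/144) = -0.188982

−√(1/28) ≈ -0.188982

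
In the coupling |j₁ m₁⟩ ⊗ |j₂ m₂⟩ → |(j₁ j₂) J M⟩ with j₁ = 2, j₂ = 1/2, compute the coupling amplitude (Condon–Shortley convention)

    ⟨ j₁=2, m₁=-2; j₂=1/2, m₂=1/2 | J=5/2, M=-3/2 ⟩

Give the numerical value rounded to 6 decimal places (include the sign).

+0.447214

√[6·0!4!1!/6! · 0!4!1!0!1!4!] = √(576/5)
  +(−1)^0/∏(0,0,4,1,0,0)! = 1/24  (running 1/24)
⟨..|..⟩ = √(576/5)·(1/24) = +0.447214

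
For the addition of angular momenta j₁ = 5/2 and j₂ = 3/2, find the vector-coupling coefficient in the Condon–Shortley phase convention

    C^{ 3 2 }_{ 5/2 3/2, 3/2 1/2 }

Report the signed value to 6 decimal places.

√[7·1!4!2!/8! · 4!1!2!1!5!1!] = √(48)
  +(−1)^0/∏(0,1,1,2,3,0)! = 1/12  (running 1/12)
  +(−1)^1/∏(1,0,0,1,4,1)! = -1/24  (running 1/24)
⟨..|..⟩ = √(48)·(1/24) = +0.288675

+0.288675  (= +√(1/12))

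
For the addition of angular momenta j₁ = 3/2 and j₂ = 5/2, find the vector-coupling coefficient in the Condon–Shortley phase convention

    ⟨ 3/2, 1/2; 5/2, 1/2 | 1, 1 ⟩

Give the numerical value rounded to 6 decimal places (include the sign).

-0.387298  (= −√(3/20))

√[3·3!0!2!/6! · 2!1!3!2!2!0!] = √(12/5)
  +(−1)^1/∏(1,2,0,2,0,0)! = -1/4  (running -1/4)
⟨..|..⟩ = √(12/5)·(-1/4) = -0.387298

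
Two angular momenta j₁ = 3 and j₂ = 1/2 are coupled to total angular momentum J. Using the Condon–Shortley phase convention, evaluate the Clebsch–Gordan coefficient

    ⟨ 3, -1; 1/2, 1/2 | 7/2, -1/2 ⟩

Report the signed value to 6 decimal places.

+0.654654  (= +√(3/7))

triangle: 0!*6!*1!/8! = 720/40320
(j±m)!: 2!*4!*1!*0!*3!*4! = 6912
prefactor² = (2J+1)*Δ*N² = 6912/7
  k=0: +1/(0!*0!*4!*1!*2!*0!) = 1/48
Σ = 1/48  ⇒  CG² = 6912/7*1/48² = 3/7
CG = +√(3/7) = +0.654654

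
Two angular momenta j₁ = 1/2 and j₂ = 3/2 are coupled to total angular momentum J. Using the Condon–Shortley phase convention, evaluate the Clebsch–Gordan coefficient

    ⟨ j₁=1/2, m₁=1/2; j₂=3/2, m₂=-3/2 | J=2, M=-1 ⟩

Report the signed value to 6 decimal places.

+√(1/4) ≈ +0.500000

√[5·0!1!3!/5! · 1!0!0!3!1!3!] = √(9)
  +(−1)^0/∏(0,0,0,0,1,3)! = 1/6  (running 1/6)
⟨..|..⟩ = √(9)·(1/6) = +0.500000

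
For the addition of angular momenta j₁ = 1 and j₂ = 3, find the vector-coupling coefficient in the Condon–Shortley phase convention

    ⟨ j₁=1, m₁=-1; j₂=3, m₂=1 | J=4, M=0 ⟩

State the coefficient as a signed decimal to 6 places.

j₁+j₂−J=0  J+j₁−j₂=2  J−j₁+j₂=6  j₁+j₂+J+1=9
(j₁±m₁, j₂±m₂, J±M) = (0,2,4,2,4,4)
P² = 13824/7
sum k=0..0:
  [0] +1/96 = 1/96
S = 1/96
C² = P²·S² = 3/14 ; C = +0.462910

+√(3/14) = +0.462910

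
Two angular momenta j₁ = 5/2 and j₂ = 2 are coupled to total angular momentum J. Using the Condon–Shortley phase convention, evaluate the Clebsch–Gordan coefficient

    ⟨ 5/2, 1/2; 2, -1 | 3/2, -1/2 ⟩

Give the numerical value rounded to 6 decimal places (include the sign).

−√(5/21) ≈ -0.487950

triangle: 3!×2!×1!/7! = 12/5040
(j±m)!: 3!×2!×1!×3!×1!×2! = 144
prefactor² = (2J+1)×Δ×N² = 48/35
  k=0: +1/(0!×3!×2!×1!×0!×0!) = 1/12
  k=1: −1/(1!×2!×1!×0!×1!×1!) = -1/2
Σ = -5/12  ⇒  CG² = 48/35×(-5/12)² = 5/21
CG = −√(5/21) = -0.487950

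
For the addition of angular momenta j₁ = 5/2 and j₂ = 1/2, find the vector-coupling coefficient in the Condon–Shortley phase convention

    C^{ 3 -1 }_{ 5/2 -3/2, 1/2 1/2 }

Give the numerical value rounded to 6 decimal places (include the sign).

j₁+j₂−J=0  J+j₁−j₂=5  J−j₁+j₂=1  j₁+j₂+J+1=7
(j₁±m₁, j₂±m₂, J±M) = (1,4,1,0,2,4)
P² = 192
sum k=0..0:
  [0] +1/24 = 1/24
S = 1/24
C² = P²·S² = 1/3 ; C = +0.577350

+√(1/3) ≈ +0.577350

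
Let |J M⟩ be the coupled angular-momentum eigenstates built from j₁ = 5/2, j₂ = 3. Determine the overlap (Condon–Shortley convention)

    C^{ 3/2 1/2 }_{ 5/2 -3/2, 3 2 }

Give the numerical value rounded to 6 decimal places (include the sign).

√[4·4!1!2!/8! · 1!4!5!1!2!1!] = √(192/7)
  +(−1)^3/∏(3,1,1,2,0,0)! = -1/12  (running -1/12)
  +(−1)^4/∏(4,0,0,1,1,1)! = 1/24  (running -1/24)
⟨..|..⟩ = √(192/7)·(-1/24) = -0.218218

-0.218218  (= −√(1/21))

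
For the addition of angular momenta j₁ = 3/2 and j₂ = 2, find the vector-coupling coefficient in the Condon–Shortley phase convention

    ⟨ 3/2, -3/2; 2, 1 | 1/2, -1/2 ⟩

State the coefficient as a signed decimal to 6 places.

−√(1/10) ≈ -0.316228

√[2·3!0!1!/5! · 0!3!3!1!0!1!] = √(18/5)
  +(−1)^3/∏(3,0,0,0,0,1)! = -1/6  (running -1/6)
⟨..|..⟩ = √(18/5)·(-1/6) = -0.316228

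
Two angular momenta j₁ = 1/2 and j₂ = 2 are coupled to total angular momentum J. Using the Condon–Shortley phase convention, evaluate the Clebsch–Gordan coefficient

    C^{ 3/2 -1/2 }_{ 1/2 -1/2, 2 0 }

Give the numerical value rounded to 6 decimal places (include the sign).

triangle: 1!*0!*3!/5! = 6/120
(j±m)!: 0!*1!*2!*2!*1!*2! = 8
prefactor² = (2J+1)*Δ*N² = 8/5
  k=1: −1/(1!*0!*0!*1!*0!*2!) = -1/2
Σ = -1/2  ⇒  CG² = 8/5*(-1/2)² = 2/5
CG = −√(2/5) = -0.632456

-0.632456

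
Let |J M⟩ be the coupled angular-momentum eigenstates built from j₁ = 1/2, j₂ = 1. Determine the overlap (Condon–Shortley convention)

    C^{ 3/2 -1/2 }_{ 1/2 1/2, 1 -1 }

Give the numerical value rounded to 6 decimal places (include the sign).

+√(1/3) = +0.577350

triangle: 0!·1!·2!/4! = 2/24
(j±m)!: 1!·0!·0!·2!·1!·2! = 4
prefactor² = (2J+1)·Δ·N² = 4/3
  k=0: +1/(0!·0!·0!·0!·1!·2!) = 1/2
Σ = 1/2  ⇒  CG² = 4/3·1/2² = 1/3
CG = +√(1/3) = +0.577350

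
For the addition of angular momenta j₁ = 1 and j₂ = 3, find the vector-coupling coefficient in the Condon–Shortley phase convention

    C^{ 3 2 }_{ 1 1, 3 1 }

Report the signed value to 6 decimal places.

triangle: 1!*1!*5!/8! = 120/40320
(j±m)!: 2!*0!*4!*2!*5!*1! = 11520
prefactor² = (2J+1)*Δ*N² = 240
  k=0: +1/(0!*1!*0!*4!*1!*1!) = 1/24
Σ = 1/24  ⇒  CG² = 240*1/24² = 5/12
CG = +√(5/12) = +0.645497

+√(5/12) = +0.645497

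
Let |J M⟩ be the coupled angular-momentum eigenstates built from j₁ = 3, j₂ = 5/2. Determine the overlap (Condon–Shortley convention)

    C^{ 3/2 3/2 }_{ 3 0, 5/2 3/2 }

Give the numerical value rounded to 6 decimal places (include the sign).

triangle: 4!×2!×1!/8! = 48/40320
(j±m)!: 3!×3!×4!×1!×3!×0! = 5184
prefactor² = (2J+1)×Δ×N² = 864/35
  k=3: −1/(3!×1!×0!×1!×2!×0!) = -1/12
Σ = -1/12  ⇒  CG² = 864/35×(-1/12)² = 6/35
CG = −√(6/35) = -0.414039

−√(6/35) = -0.414039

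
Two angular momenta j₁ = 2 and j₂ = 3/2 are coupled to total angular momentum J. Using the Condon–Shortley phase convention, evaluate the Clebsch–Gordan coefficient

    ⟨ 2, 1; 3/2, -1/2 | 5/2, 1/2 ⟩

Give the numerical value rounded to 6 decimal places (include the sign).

√[6·1!3!2!/7! · 3!1!1!2!3!2!] = √(72/35)
  +(−1)^0/∏(0,1,1,1,2,1)! = 1/2  (running 1/2)
  +(−1)^1/∏(1,0,0,0,3,2)! = -1/12  (running 5/12)
⟨..|..⟩ = √(72/35)·(5/12) = +0.597614

+0.597614  (= +√(5/14))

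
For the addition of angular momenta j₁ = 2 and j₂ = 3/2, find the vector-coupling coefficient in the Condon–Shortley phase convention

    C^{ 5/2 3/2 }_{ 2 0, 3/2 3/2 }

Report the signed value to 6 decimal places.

-0.717137  (= −√(18/35))

triangle: 1!·3!·2!/7! = 12/5040
(j±m)!: 2!·2!·3!·0!·4!·1! = 576
prefactor² = (2J+1)·Δ·N² = 288/35
  k=1: −1/(1!·0!·1!·2!·2!·0!) = -1/4
Σ = -1/4  ⇒  CG² = 288/35·(-1/4)² = 18/35
CG = −√(18/35) = -0.717137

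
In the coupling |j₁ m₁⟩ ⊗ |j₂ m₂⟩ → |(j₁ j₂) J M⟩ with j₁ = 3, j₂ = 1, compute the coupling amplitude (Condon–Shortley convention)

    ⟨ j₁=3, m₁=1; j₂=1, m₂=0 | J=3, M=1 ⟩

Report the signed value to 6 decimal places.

+0.288675  (= +√(1/12))

triangle: 1!×5!×1!/8! = 120/40320
(j±m)!: 4!×2!×1!×1!×4!×2! = 2304
prefactor² = (2J+1)×Δ×N² = 48
  k=0: +1/(0!×1!×2!×1!×3!×0!) = 1/12
  k=1: −1/(1!×0!×1!×0!×4!×1!) = -1/24
Σ = 1/24  ⇒  CG² = 48×1/24² = 1/12
CG = +√(1/12) = +0.288675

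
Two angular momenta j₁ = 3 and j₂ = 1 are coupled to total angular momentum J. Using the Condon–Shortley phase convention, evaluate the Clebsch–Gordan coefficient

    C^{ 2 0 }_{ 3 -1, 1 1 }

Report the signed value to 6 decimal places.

+0.534522  (= +√(2/7))

j₁+j₂−J=2  J+j₁−j₂=4  J−j₁+j₂=0  j₁+j₂+J+1=7
(j₁±m₁, j₂±m₂, J±M) = (2,4,2,0,2,2)
P² = 128/7
sum k=2..2:
  [2] +1/8 = 1/8
S = 1/8
C² = P²·S² = 2/7 ; C = +0.534522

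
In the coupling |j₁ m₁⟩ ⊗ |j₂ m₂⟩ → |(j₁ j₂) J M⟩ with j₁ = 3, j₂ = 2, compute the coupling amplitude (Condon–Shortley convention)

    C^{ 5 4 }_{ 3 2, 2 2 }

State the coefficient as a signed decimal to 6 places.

√[11·0!6!4!/11! · 5!1!4!0!9!1!] = √(4976640)
  +(−1)^0/∏(0,0,1,4,5,0)! = 1/2880  (running 1/2880)
⟨..|..⟩ = √(4976640)·(1/2880) = +0.774597

+0.774597  (= +√(3/5))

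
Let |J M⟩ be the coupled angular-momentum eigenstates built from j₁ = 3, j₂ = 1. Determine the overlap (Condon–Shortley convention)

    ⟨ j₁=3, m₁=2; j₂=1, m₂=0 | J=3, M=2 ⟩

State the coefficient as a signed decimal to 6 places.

j₁+j₂−J=1  J+j₁−j₂=5  J−j₁+j₂=1  j₁+j₂+J+1=8
(j₁±m₁, j₂±m₂, J±M) = (5,1,1,1,5,1)
P² = 300
sum k=0..1:
  [0] +1/24 = 1/24
  [1] −1/120 = -1/120
S = 1/30
C² = P²·S² = 1/3 ; C = +0.577350

+√(1/3) ≈ +0.577350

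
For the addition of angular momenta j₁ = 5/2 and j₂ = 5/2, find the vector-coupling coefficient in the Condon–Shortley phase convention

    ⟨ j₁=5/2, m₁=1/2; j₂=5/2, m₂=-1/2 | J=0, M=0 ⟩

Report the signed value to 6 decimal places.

√[1·5!0!0!/6! · 3!2!2!3!0!0!] = √(24)
  +(−1)^2/∏(2,3,0,0,0,0)! = 1/12  (running 1/12)
⟨..|..⟩ = √(24)·(1/12) = +0.408248

+√(1/6) ≈ +0.408248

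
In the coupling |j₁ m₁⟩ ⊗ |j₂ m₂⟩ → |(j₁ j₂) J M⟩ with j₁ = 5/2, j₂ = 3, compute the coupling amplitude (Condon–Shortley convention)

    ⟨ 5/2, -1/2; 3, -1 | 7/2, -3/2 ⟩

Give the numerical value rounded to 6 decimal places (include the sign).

−√(5/21) ≈ -0.487950

j₁+j₂−J=2  J+j₁−j₂=3  J−j₁+j₂=4  j₁+j₂+J+1=10
(j₁±m₁, j₂±m₂, J±M) = (2,3,2,4,2,5)
P² = 3072/35
sum k=0..2:
  [0] +1/48 = 1/48
  [1] −1/12 = -1/12
  [2] +1/96 = 1/96
S = -5/96
C² = P²·S² = 5/21 ; C = -0.487950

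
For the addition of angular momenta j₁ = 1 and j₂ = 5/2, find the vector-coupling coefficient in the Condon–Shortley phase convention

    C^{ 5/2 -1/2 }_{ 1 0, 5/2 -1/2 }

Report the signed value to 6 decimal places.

+0.169031

triangle: 1!×1!×4!/7! = 24/5040
(j±m)!: 1!×1!×2!×3!×2!×3! = 144
prefactor² = (2J+1)×Δ×N² = 144/35
  k=0: +1/(0!×1!×1!×2!×0!×2!) = 1/4
  k=1: −1/(1!×0!×0!×1!×1!×3!) = -1/6
Σ = 1/12  ⇒  CG² = 144/35×1/12² = 1/35
CG = +√(1/35) = +0.169031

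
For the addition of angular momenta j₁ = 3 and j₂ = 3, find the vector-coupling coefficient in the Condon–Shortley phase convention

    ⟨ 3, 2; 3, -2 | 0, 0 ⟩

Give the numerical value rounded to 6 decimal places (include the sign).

√[1·6!0!0!/7! · 5!1!1!5!0!0!] = √(14400/7)
  +(−1)^1/∏(1,5,0,0,0,0)! = -1/120  (running -1/120)
⟨..|..⟩ = √(14400/7)·(-1/120) = -0.377964

-0.377964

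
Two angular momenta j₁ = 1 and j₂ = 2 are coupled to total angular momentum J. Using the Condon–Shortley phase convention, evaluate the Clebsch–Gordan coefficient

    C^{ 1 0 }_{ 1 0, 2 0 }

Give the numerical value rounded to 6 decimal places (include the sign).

triangle: 2!·0!·2!/5! = 4/120
(j±m)!: 1!·1!·2!·2!·1!·1! = 4
prefactor² = (2J+1)·Δ·N² = 2/5
  k=1: −1/(1!·1!·0!·1!·0!·1!) = -1
Σ = -1  ⇒  CG² = 2/5·(-1)² = 2/5
CG = −√(2/5) = -0.632456

−√(2/5) ≈ -0.632456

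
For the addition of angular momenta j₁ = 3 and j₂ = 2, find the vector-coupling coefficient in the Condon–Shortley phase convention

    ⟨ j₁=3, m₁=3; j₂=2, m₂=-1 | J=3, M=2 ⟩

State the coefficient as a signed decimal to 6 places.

j₁+j₂−J=2  J+j₁−j₂=4  J−j₁+j₂=2  j₁+j₂+J+1=9
(j₁±m₁, j₂±m₂, J±M) = (6,0,1,3,5,1)
P² = 960
sum k=0..0:
  [0] +1/48 = 1/48
S = 1/48
C² = P²·S² = 5/12 ; C = +0.645497

+√(5/12) ≈ +0.645497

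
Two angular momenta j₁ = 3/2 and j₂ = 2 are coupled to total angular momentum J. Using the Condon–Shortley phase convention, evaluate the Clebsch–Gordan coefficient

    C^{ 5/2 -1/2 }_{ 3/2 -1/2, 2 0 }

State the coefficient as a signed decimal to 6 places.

−√(3/35) ≈ -0.292770

j₁+j₂−J=1  J+j₁−j₂=2  J−j₁+j₂=3  j₁+j₂+J+1=7
(j₁±m₁, j₂±m₂, J±M) = (1,2,2,2,2,3)
P² = 48/35
sum k=0..1:
  [0] +1/4 = 1/4
  [1] −1/2 = -1/2
S = -1/4
C² = P²·S² = 3/35 ; C = -0.292770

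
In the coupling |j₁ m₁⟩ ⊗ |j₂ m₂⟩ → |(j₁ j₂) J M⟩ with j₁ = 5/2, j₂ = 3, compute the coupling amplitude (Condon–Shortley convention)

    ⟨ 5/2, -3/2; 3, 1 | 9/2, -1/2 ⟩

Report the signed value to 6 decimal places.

triangle: 1!·4!·5!/11! = 2880/39916800
(j±m)!: 1!·4!·4!·2!·4!·5! = 3317760
prefactor² = (2J+1)·Δ·N² = 184320/77
  k=0: +1/(0!·1!·4!·4!·0!·1!) = 1/576
  k=1: −1/(1!·0!·3!·3!·1!·2!) = -1/72
Σ = -7/576  ⇒  CG² = 184320/77·(-7/576)² = 35/99
CG = −√(35/99) = -0.594588

−√(35/99) ≈ -0.594588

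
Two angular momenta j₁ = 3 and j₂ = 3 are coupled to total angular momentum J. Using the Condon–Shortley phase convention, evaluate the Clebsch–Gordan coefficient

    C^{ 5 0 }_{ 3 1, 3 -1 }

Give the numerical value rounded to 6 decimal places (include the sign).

+√(25/84) ≈ +0.545545

j₁+j₂−J=1  J+j₁−j₂=5  J−j₁+j₂=5  j₁+j₂+J+1=12
(j₁±m₁, j₂±m₂, J±M) = (4,2,2,4,5,5)
P² = 76800/7
sum k=0..1:
  [0] +1/144 = 1/144
  [1] −1/576 = -1/576
S = 1/192
C² = P²·S² = 25/84 ; C = +0.545545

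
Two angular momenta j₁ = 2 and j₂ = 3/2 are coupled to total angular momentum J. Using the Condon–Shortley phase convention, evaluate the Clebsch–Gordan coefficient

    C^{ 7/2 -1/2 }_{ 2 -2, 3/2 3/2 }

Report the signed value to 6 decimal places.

+0.169031  (= +√(1/35))

√[8·0!4!3!/8! · 0!4!3!0!3!4!] = √(20736/35)
  +(−1)^0/∏(0,0,4,3,0,0)! = 1/144  (running 1/144)
⟨..|..⟩ = √(20736/35)·(1/144) = +0.169031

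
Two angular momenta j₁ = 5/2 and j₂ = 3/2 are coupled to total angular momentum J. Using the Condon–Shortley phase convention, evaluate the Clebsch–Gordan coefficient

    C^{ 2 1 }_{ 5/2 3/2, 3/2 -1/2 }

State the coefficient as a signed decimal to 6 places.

+0.154303

triangle: 2!·3!·1!/7! = 12/5040
(j±m)!: 4!·1!·1!·2!·3!·1! = 288
prefactor² = (2J+1)·Δ·N² = 24/7
  k=0: +1/(0!·2!·1!·1!·2!·0!) = 1/4
  k=1: −1/(1!·1!·0!·0!·3!·1!) = -1/6
Σ = 1/12  ⇒  CG² = 24/7·1/12² = 1/42
CG = +√(1/42) = +0.154303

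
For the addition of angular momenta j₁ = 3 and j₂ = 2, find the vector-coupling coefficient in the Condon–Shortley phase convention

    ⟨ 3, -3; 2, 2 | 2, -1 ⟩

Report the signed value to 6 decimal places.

−√(5/14) = -0.597614

j₁+j₂−J=3  J+j₁−j₂=3  J−j₁+j₂=1  j₁+j₂+J+1=8
(j₁±m₁, j₂±m₂, J±M) = (0,6,4,0,1,3)
P² = 3240/7
sum k=3..3:
  [3] −1/36 = -1/36
S = -1/36
C² = P²·S² = 5/14 ; C = -0.597614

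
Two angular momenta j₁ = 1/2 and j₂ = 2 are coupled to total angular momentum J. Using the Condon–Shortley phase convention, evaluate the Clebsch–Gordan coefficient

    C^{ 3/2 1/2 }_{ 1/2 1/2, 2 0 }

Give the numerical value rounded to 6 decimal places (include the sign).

triangle: 1!×0!×3!/5! = 6/120
(j±m)!: 1!×0!×2!×2!×2!×1! = 8
prefactor² = (2J+1)×Δ×N² = 8/5
  k=0: +1/(0!×1!×0!×2!×0!×1!) = 1/2
Σ = 1/2  ⇒  CG² = 8/5×1/2² = 2/5
CG = +√(2/5) = +0.632456

+√(2/5) = +0.632456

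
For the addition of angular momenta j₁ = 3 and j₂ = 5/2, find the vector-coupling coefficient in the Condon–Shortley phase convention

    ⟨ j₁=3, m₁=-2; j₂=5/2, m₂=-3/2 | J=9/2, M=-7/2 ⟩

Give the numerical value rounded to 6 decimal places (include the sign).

√[10·1!5!4!/11! · 1!5!1!4!1!8!] = √(921600/11)
  +(−1)^0/∏(0,1,5,1,0,3)! = 1/720  (running 1/720)
  +(−1)^1/∏(1,0,4,0,1,4)! = -1/576  (running -1/2880)
⟨..|..⟩ = √(921600/11)·(-1/2880) = -0.100504

−√(1/99) = -0.100504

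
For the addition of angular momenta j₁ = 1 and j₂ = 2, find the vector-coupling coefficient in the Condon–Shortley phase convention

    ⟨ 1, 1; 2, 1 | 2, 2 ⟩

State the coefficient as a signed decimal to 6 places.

+0.577350

j₁+j₂−J=1  J+j₁−j₂=1  J−j₁+j₂=3  j₁+j₂+J+1=6
(j₁±m₁, j₂±m₂, J±M) = (2,0,3,1,4,0)
P² = 12
sum k=0..0:
  [0] +1/6 = 1/6
S = 1/6
C² = P²·S² = 1/3 ; C = +0.577350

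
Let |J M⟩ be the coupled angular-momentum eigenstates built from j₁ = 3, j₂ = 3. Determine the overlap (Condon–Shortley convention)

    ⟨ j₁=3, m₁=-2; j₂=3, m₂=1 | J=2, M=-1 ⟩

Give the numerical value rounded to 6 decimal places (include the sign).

triangle: 4!×2!×2!/9! = 96/362880
(j±m)!: 1!×5!×4!×2!×1!×3! = 34560
prefactor² = (2J+1)×Δ×N² = 320/7
  k=3: −1/(3!×1!×2!×1!×0!×1!) = -1/12
  k=4: +1/(4!×0!×1!×0!×1!×2!) = 1/48
Σ = -1/16  ⇒  CG² = 320/7×(-1/16)² = 5/28
CG = −√(5/28) = -0.422577

-0.422577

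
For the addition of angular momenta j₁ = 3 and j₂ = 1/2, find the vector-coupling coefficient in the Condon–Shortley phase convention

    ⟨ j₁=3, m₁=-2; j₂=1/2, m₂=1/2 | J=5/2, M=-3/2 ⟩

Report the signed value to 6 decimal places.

−√(5/7) = -0.845154

triangle: 1!·5!·0!/7! = 120/5040
(j±m)!: 1!·5!·1!·0!·1!·4! = 2880
prefactor² = (2J+1)·Δ·N² = 2880/7
  k=1: −1/(1!·0!·4!·0!·1!·0!) = -1/24
Σ = -1/24  ⇒  CG² = 2880/7·(-1/24)² = 5/7
CG = −√(5/7) = -0.845154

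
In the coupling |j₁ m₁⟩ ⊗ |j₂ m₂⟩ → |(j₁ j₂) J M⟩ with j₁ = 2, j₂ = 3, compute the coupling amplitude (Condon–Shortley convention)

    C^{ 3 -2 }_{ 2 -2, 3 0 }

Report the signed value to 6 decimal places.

triangle: 2!*2!*4!/9! = 96/362880
(j±m)!: 0!*4!*3!*3!*1!*5! = 103680
prefactor² = (2J+1)*Δ*N² = 192
  k=2: +1/(2!*0!*2!*1!*0!*3!) = 1/24
Σ = 1/24  ⇒  CG² = 192*1/24² = 1/3
CG = +√(1/3) = +0.577350

+0.577350  (= +√(1/3))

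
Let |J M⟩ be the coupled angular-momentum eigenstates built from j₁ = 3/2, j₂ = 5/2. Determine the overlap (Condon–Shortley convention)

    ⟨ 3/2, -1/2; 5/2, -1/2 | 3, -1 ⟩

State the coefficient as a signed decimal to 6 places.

-0.129099  (= −√(1/60))

triangle: 1!·2!·4!/8! = 48/40320
(j±m)!: 1!·2!·2!·3!·2!·4! = 1152
prefactor² = (2J+1)·Δ·N² = 48/5
  k=0: +1/(0!·1!·2!·2!·0!·2!) = 1/8
  k=1: −1/(1!·0!·1!·1!·1!·3!) = -1/6
Σ = -1/24  ⇒  CG² = 48/5·(-1/24)² = 1/60
CG = −√(1/60) = -0.129099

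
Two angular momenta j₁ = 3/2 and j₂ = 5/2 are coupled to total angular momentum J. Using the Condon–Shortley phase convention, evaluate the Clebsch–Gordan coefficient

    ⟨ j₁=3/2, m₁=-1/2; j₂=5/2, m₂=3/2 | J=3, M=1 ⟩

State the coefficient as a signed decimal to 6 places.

√[7·1!2!4!/8! · 1!2!4!1!4!2!] = √(96/5)
  +(−1)^0/∏(0,1,2,4,0,0)! = 1/48  (running 1/48)
  +(−1)^1/∏(1,0,1,3,1,1)! = -1/6  (running -7/48)
⟨..|..⟩ = √(96/5)·(-7/48) = -0.639010

-0.639010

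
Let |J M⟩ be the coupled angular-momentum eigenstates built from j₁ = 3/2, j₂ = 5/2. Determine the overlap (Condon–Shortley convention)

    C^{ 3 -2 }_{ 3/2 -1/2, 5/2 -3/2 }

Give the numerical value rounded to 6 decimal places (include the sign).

+√(1/12) = +0.288675

triangle: 1!*2!*4!/8! = 48/40320
(j±m)!: 1!*2!*1!*4!*1!*5! = 5760
prefactor² = (2J+1)*Δ*N² = 48
  k=0: +1/(0!*1!*2!*1!*0!*3!) = 1/12
  k=1: −1/(1!*0!*1!*0!*1!*4!) = -1/24
Σ = 1/24  ⇒  CG² = 48*1/24² = 1/12
CG = +√(1/12) = +0.288675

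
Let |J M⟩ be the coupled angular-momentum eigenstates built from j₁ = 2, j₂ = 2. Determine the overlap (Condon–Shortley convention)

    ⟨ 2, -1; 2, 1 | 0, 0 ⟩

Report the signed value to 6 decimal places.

-0.447214  (= −√(1/5))

√[1·4!0!0!/5! · 1!3!3!1!0!0!] = √(36/5)
  +(−1)^3/∏(3,1,0,0,0,0)! = -1/6  (running -1/6)
⟨..|..⟩ = √(36/5)·(-1/6) = -0.447214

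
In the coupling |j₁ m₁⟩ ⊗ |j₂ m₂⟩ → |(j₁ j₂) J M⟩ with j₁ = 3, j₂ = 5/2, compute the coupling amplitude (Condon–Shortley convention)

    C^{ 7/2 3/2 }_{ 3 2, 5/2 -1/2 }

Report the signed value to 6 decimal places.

+√(2/21) ≈ +0.308607

triangle: 2!·4!·3!/10! = 288/3628800
(j±m)!: 5!·1!·2!·3!·5!·2! = 345600
prefactor² = (2J+1)·Δ·N² = 1536/7
  k=0: +1/(0!·2!·1!·2!·3!·1!) = 1/24
  k=1: −1/(1!·1!·0!·1!·4!·2!) = -1/48
Σ = 1/48  ⇒  CG² = 1536/7·1/48² = 2/21
CG = +√(2/21) = +0.308607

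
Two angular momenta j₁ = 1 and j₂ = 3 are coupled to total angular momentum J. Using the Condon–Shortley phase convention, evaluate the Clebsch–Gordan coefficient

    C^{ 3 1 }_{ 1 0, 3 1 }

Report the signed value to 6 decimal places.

√[7·1!1!5!/8! · 1!1!4!2!4!2!] = √(48)
  +(−1)^0/∏(0,1,1,4,0,1)! = 1/24  (running 1/24)
  +(−1)^1/∏(1,0,0,3,1,2)! = -1/12  (running -1/24)
⟨..|..⟩ = √(48)·(-1/24) = -0.288675

-0.288675  (= −√(1/12))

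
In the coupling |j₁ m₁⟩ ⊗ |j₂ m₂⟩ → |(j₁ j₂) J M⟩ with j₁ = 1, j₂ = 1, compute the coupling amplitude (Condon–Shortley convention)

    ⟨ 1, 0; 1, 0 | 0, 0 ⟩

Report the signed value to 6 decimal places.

−√(1/3) ≈ -0.577350

triangle: 2!·0!·0!/3! = 2/6
(j±m)!: 1!·1!·1!·1!·0!·0! = 1
prefactor² = (2J+1)·Δ·N² = 1/3
  k=1: −1/(1!·1!·0!·0!·0!·0!) = -1
Σ = -1  ⇒  CG² = 1/3·(-1)² = 1/3
CG = −√(1/3) = -0.577350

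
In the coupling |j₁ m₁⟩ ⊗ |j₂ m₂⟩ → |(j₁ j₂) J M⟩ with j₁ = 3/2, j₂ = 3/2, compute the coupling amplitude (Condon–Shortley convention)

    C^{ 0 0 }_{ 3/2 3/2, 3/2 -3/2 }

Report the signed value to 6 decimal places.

+√(1/4) ≈ +0.500000

j₁+j₂−J=3  J+j₁−j₂=0  J−j₁+j₂=0  j₁+j₂+J+1=4
(j₁±m₁, j₂±m₂, J±M) = (3,0,0,3,0,0)
P² = 9
sum k=0..0:
  [0] +1/6 = 1/6
S = 1/6
C² = P²·S² = 1/4 ; C = +0.500000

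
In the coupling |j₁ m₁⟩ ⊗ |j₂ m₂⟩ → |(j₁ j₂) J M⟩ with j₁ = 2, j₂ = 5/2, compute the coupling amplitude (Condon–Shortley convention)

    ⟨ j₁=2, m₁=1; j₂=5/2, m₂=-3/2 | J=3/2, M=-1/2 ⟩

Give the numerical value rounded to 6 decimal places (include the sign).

−√(2/105) ≈ -0.138013

√[4·3!1!2!/7! · 3!1!1!4!1!2!] = √(96/35)
  +(−1)^0/∏(0,3,1,1,0,1)! = 1/6  (running 1/6)
  +(−1)^1/∏(1,2,0,0,1,2)! = -1/4  (running -1/12)
⟨..|..⟩ = √(96/35)·(-1/12) = -0.138013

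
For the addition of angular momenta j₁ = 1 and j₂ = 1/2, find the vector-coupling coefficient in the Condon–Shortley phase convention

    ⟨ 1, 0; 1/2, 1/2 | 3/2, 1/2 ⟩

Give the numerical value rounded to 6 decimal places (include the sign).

+√(2/3) = +0.816497

triangle: 0!×2!×1!/4! = 2/24
(j±m)!: 1!×1!×1!×0!×2!×1! = 2
prefactor² = (2J+1)×Δ×N² = 2/3
  k=0: +1/(0!×0!×1!×1!×1!×0!) = 1
Σ = 1  ⇒  CG² = 2/3×1² = 2/3
CG = +√(2/3) = +0.816497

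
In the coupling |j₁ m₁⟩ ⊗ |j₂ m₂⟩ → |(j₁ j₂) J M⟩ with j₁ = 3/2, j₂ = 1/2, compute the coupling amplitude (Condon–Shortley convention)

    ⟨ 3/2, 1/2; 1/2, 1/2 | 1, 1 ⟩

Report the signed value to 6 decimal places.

−√(1/4) = -0.500000

j₁+j₂−J=1  J+j₁−j₂=2  J−j₁+j₂=0  j₁+j₂+J+1=4
(j₁±m₁, j₂±m₂, J±M) = (2,1,1,0,2,0)
P² = 1
sum k=1..1:
  [1] −1/2 = -1/2
S = -1/2
C² = P²·S² = 1/4 ; C = -0.500000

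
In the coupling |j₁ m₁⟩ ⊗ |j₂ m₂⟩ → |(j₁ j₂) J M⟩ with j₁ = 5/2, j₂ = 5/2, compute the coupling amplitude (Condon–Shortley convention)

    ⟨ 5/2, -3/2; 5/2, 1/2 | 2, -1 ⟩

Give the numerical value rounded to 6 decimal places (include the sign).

√[5·3!2!2!/8! · 1!4!3!2!1!3!] = √(36/7)
  +(−1)^2/∏(2,1,2,1,0,1)! = 1/4  (running 1/4)
  +(−1)^3/∏(3,0,1,0,1,2)! = -1/12  (running 1/6)
⟨..|..⟩ = √(36/7)·(1/6) = +0.377964

+√(1/7) = +0.377964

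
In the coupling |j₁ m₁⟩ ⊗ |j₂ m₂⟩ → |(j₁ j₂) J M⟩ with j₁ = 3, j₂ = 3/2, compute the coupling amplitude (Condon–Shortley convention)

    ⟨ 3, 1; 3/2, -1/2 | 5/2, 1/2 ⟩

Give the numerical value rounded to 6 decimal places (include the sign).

triangle: 2!·4!·1!/8! = 48/40320
(j±m)!: 4!·2!·1!·2!·3!·2! = 1152
prefactor² = (2J+1)·Δ·N² = 288/35
  k=0: +1/(0!·2!·2!·1!·2!·0!) = 1/8
  k=1: −1/(1!·1!·1!·0!·3!·1!) = -1/6
Σ = -1/24  ⇒  CG² = 288/35·(-1/24)² = 1/70
CG = −√(1/70) = -0.119523

-0.119523  (= −√(1/70))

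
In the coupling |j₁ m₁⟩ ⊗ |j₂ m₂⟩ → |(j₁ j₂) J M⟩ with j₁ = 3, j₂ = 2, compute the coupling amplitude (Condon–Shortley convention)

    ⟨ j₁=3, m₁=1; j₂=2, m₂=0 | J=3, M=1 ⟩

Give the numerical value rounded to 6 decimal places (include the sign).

triangle: 2!×4!×2!/9! = 96/362880
(j±m)!: 4!×2!×2!×2!×4!×2! = 9216
prefactor² = (2J+1)×Δ×N² = 256/15
  k=0: +1/(0!×2!×2!×2!×2!×0!) = 1/16
  k=1: −1/(1!×1!×1!×1!×3!×1!) = -1/6
  k=2: +1/(2!×0!×0!×0!×4!×2!) = 1/96
Σ = -3/32  ⇒  CG² = 256/15×(-3/32)² = 3/20
CG = −√(3/20) = -0.387298

−√(3/20) ≈ -0.387298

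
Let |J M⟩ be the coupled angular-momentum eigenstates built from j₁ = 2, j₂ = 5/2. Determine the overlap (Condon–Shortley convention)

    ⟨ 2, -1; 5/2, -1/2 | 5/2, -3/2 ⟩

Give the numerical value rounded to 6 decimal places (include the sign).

−√(6/35) = -0.414039

j₁+j₂−J=2  J+j₁−j₂=2  J−j₁+j₂=3  j₁+j₂+J+1=8
(j₁±m₁, j₂±m₂, J±M) = (1,3,2,3,1,4)
P² = 216/35
sum k=1..2:
  [1] −1/4 = -1/4
  [2] +1/12 = 1/12
S = -1/6
C² = P²·S² = 6/35 ; C = -0.414039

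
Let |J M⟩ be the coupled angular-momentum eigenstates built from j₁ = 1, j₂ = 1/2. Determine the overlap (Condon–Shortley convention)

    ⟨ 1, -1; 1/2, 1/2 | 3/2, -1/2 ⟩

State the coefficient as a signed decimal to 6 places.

+√(1/3) = +0.577350

triangle: 0!×2!×1!/4! = 2/24
(j±m)!: 0!×2!×1!×0!×1!×2! = 4
prefactor² = (2J+1)×Δ×N² = 4/3
  k=0: +1/(0!×0!×2!×1!×0!×0!) = 1/2
Σ = 1/2  ⇒  CG² = 4/3×1/2² = 1/3
CG = +√(1/3) = +0.577350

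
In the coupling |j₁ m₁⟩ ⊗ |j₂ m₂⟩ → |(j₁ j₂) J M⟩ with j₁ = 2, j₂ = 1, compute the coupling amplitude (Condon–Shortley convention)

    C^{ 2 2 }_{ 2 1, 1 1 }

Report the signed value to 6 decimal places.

triangle: 1!*3!*1!/6! = 6/720
(j±m)!: 3!*1!*2!*0!*4!*0! = 288
prefactor² = (2J+1)*Δ*N² = 12
  k=1: −1/(1!*0!*0!*1!*3!*0!) = -1/6
Σ = -1/6  ⇒  CG² = 12*(-1/6)² = 1/3
CG = −√(1/3) = -0.577350

-0.577350  (= −√(1/3))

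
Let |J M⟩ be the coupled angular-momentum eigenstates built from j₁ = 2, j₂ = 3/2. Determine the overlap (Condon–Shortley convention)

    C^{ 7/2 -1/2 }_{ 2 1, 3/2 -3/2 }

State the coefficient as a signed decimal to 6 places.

+√(4/35) = +0.338062

triangle: 0!×4!×3!/8! = 144/40320
(j±m)!: 3!×1!×0!×3!×3!×4! = 5184
prefactor² = (2J+1)×Δ×N² = 5184/35
  k=0: +1/(0!×0!×1!×0!×3!×3!) = 1/36
Σ = 1/36  ⇒  CG² = 5184/35×1/36² = 4/35
CG = +√(4/35) = +0.338062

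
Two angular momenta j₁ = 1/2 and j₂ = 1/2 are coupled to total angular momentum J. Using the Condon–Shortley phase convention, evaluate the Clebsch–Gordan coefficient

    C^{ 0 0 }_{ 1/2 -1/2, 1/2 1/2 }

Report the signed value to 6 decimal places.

√[1·1!0!0!/2! · 0!1!1!0!0!0!] = √(1/2)
  +(−1)^1/∏(1,0,0,0,0,0)! = -1  (running -1)
⟨..|..⟩ = √(1/2)·(-1) = -0.707107

−√(1/2) ≈ -0.707107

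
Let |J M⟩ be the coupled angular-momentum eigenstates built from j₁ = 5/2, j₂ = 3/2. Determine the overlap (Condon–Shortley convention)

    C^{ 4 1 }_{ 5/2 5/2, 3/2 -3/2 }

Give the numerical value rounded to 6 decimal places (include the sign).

√[9·0!5!3!/9! · 5!0!0!3!5!3!] = √(64800/7)
  +(−1)^0/∏(0,0,0,0,5,3)! = 1/720  (running 1/720)
⟨..|..⟩ = √(64800/7)·(1/720) = +0.133631

+0.133631  (= +√(1/56))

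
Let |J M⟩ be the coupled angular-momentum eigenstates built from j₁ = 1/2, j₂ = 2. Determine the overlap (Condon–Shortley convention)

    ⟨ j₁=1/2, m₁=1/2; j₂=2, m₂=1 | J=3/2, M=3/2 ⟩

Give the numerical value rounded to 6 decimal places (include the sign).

√[4·1!0!3!/5! · 1!0!3!1!3!0!] = √(36/5)
  +(−1)^0/∏(0,1,0,3,0,0)! = 1/6  (running 1/6)
⟨..|..⟩ = √(36/5)·(1/6) = +0.447214

+√(1/5) = +0.447214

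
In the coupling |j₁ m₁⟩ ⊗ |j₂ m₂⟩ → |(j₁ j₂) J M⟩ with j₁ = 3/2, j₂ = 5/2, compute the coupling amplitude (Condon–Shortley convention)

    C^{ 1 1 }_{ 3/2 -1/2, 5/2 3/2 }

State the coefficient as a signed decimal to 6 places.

+0.547723  (= +√(3/10))

j₁+j₂−J=3  J+j₁−j₂=0  J−j₁+j₂=2  j₁+j₂+J+1=6
(j₁±m₁, j₂±m₂, J±M) = (1,2,4,1,2,0)
P² = 24/5
sum k=2..2:
  [2] +1/4 = 1/4
S = 1/4
C² = P²·S² = 3/10 ; C = +0.547723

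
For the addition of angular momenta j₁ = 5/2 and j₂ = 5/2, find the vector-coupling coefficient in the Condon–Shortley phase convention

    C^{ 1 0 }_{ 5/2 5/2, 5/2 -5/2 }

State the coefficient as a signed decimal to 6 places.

j₁+j₂−J=4  J+j₁−j₂=1  J−j₁+j₂=1  j₁+j₂+J+1=7
(j₁±m₁, j₂±m₂, J±M) = (5,0,0,5,1,1)
P² = 1440/7
sum k=0..0:
  [0] +1/24 = 1/24
S = 1/24
C² = P²·S² = 5/14 ; C = +0.597614

+0.597614  (= +√(5/14))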